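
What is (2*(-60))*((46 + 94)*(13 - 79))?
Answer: 1108800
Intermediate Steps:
(2*(-60))*((46 + 94)*(13 - 79)) = -16800*(-66) = -120*(-9240) = 1108800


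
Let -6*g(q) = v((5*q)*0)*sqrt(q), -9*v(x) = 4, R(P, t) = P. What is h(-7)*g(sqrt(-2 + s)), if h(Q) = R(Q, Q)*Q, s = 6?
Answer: 98*sqrt(2)/27 ≈ 5.1331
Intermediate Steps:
v(x) = -4/9 (v(x) = -1/9*4 = -4/9)
h(Q) = Q**2 (h(Q) = Q*Q = Q**2)
g(q) = 2*sqrt(q)/27 (g(q) = -(-2)*sqrt(q)/27 = 2*sqrt(q)/27)
h(-7)*g(sqrt(-2 + s)) = (-7)**2*(2*sqrt(sqrt(-2 + 6))/27) = 49*(2*sqrt(sqrt(4))/27) = 49*(2*sqrt(2)/27) = 98*sqrt(2)/27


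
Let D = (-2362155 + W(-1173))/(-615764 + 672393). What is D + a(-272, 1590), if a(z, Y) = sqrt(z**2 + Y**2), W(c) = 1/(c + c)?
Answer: -5541615631/132851634 + 2*sqrt(650521) ≈ 1571.4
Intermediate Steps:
W(c) = 1/(2*c)
a(z, Y) = sqrt(Y**2 + z**2)
D = -5541615631/132851634 (D = (-2362155 + (1/2)/(-1173))/(-615764 + 672393) = (-2362155 + (1/2)*(-1/1173))/56629 = (-2362155 - 1/2346)*(1/56629) = -5541615631/2346*1/56629 = -5541615631/132851634 ≈ -41.713)
D + a(-272, 1590) = -5541615631/132851634 + sqrt(1590**2 + (-272)**2) = -5541615631/132851634 + sqrt(2528100 + 73984) = -5541615631/132851634 + sqrt(2602084) = -5541615631/132851634 + 2*sqrt(650521)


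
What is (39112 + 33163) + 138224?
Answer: 210499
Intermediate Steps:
(39112 + 33163) + 138224 = 72275 + 138224 = 210499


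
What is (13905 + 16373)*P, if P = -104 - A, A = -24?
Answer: -2422240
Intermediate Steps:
P = -80 (P = -104 - 1*(-24) = -104 + 24 = -80)
(13905 + 16373)*P = (13905 + 16373)*(-80) = 30278*(-80) = -2422240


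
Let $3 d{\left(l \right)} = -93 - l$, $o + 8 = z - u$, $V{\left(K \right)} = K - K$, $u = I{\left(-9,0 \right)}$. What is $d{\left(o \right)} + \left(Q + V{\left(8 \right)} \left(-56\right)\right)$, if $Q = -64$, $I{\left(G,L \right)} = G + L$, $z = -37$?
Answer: $-83$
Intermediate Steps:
$u = -9$ ($u = -9 + 0 = -9$)
$V{\left(K \right)} = 0$
$o = -36$ ($o = -8 - 28 = -36$)
$d{\left(l \right)} = -31 - \frac{l}{3}$ ($d{\left(l \right)} = \frac{-93 - l}{3} = -31 - \frac{l}{3}$)
$d{\left(o \right)} + \left(Q + V{\left(8 \right)} \left(-56\right)\right) = \left(-31 - -12\right) + \left(-64 + 0 \left(-56\right)\right) = \left(-31 + 12\right) + \left(-64 + 0\right) = -19 - 64 = -83$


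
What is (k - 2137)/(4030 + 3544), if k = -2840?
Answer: -711/1082 ≈ -0.65712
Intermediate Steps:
(k - 2137)/(4030 + 3544) = (-2840 - 2137)/(4030 + 3544) = -4977/7574 = -4977*1/7574 = -711/1082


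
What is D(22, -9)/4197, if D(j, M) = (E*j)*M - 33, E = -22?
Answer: 1441/1399 ≈ 1.0300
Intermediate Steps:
D(j, M) = -33 - 22*M*j (D(j, M) = (-22*j)*M - 33 = -22*M*j - 33 = -33 - 22*M*j)
D(22, -9)/4197 = (-33 - 22*(-9)*22)/4197 = (-33 + 4356)*(1/4197) = 4323*(1/4197) = 1441/1399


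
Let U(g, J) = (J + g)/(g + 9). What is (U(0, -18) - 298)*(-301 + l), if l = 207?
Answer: 28200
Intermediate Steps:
U(g, J) = (J + g)/(9 + g)
(U(0, -18) - 298)*(-301 + l) = ((-18 + 0)/(9 + 0) - 298)*(-301 + 207) = (-18/9 - 298)*(-94) = ((⅑)*(-18) - 298)*(-94) = (-2 - 298)*(-94) = -300*(-94) = 28200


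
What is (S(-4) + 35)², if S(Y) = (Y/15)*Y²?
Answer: 212521/225 ≈ 944.54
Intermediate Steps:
S(Y) = Y³/15 (S(Y) = (Y*(1/15))*Y² = (Y/15)*Y² = Y³/15)
(S(-4) + 35)² = ((1/15)*(-4)³ + 35)² = ((1/15)*(-64) + 35)² = (-64/15 + 35)² = (461/15)² = 212521/225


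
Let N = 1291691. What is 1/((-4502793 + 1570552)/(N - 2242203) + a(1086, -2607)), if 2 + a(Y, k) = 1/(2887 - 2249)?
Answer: 303213328/329433479 ≈ 0.92041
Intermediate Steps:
a(Y, k) = -1275/638 (a(Y, k) = -2 + 1/(2887 - 2249) = -2 + 1/638 = -1275/638)
1/((-4502793 + 1570552)/(N - 2242203) + a(1086, -2607)) = 1/((-4502793 + 1570552)/(1291691 - 2242203) - 1275/638) = 1/(-2932241/(-950512) - 1275/638) = 1/(-2932241*(-1/950512) - 1275/638) = 1/(2932241/950512 - 1275/638) = 1/(329433479/303213328) = 303213328/329433479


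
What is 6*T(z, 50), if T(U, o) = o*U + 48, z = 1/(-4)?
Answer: 213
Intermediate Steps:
z = -¼ ≈ -0.25000
T(U, o) = 48 + U*o (T(U, o) = U*o + 48 = 48 + U*o)
6*T(z, 50) = 6*(48 - ¼*50) = 6*(48 - 25/2) = 6*(71/2) = 213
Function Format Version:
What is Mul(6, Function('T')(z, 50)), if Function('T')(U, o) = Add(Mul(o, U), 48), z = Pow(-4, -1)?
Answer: 213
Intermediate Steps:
z = Rational(-1, 4) ≈ -0.25000
Function('T')(U, o) = Add(48, Mul(U, o)) (Function('T')(U, o) = Add(Mul(U, o), 48) = Add(48, Mul(U, o)))
Mul(6, Function('T')(z, 50)) = Mul(6, Add(48, Mul(Rational(-1, 4), 50))) = Mul(6, Add(48, Rational(-25, 2))) = Mul(6, Rational(71, 2)) = 213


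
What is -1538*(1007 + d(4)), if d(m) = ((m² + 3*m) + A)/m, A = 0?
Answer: -1559532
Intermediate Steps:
d(m) = (m² + 3*m)/m (d(m) = ((m² + 3*m) + 0)/m = (m² + 3*m)/m)
-1538*(1007 + d(4)) = -1538*(1007 + (3 + 4)) = -1538*(1007 + 7) = -1538*1014 = -1559532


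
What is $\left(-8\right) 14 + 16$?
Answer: $-96$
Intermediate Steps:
$\left(-8\right) 14 + 16 = -112 + 16 = -96$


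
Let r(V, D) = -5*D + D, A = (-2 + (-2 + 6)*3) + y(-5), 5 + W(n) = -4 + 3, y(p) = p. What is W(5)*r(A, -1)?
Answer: -24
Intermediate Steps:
W(n) = -6 (W(n) = -5 + (-4 + 3) = -5 - 1 = -6)
A = 5 (A = (-2 + (-2 + 6)*3) - 5 = (-2 + 4*3) - 5 = (-2 + 12) - 5 = 10 - 5 = 5)
r(V, D) = -4*D
W(5)*r(A, -1) = -(-24)*(-1) = -6*4 = -24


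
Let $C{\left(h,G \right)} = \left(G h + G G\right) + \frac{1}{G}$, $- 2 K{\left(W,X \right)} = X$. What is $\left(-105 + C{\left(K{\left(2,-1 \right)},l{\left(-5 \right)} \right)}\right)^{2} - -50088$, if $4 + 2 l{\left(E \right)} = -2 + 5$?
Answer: $61537$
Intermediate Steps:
$K{\left(W,X \right)} = - \frac{X}{2}$
$l{\left(E \right)} = - \frac{1}{2}$ ($l{\left(E \right)} = -2 + \frac{-2 + 5}{2} = -2 + \frac{1}{2} \cdot 3 = -2 + \frac{3}{2} = - \frac{1}{2}$)
$C{\left(h,G \right)} = \frac{1}{G} + G^{2} + G h$ ($C{\left(h,G \right)} = \left(G h + G^{2}\right) + \frac{1}{G} = \left(G^{2} + G h\right) + \frac{1}{G} = \frac{1}{G} + G^{2} + G h$)
$\left(-105 + C{\left(K{\left(2,-1 \right)},l{\left(-5 \right)} \right)}\right)^{2} - -50088 = \left(-105 + \frac{1 + \left(- \frac{1}{2}\right)^{2} \left(- \frac{1}{2} - - \frac{1}{2}\right)}{- \frac{1}{2}}\right)^{2} - -50088 = \left(-105 - 2 \left(1 + \frac{- \frac{1}{2} + \frac{1}{2}}{4}\right)\right)^{2} + 50088 = \left(-105 - 2 \left(1 + \frac{1}{4} \cdot 0\right)\right)^{2} + 50088 = \left(-105 - 2 \left(1 + 0\right)\right)^{2} + 50088 = \left(-105 - 2\right)^{2} + 50088 = \left(-107\right)^{2} + 50088 = 11449 + 50088 = 61537$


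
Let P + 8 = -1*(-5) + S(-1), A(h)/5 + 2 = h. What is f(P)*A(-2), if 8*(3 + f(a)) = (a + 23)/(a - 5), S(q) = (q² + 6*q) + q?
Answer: 125/2 ≈ 62.500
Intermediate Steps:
A(h) = -10 + 5*h
S(q) = q² + 7*q
P = -9 (P = -8 + (-1*(-5) - (7 - 1)) = -8 + (5 - 1*6) = -8 + (5 - 6) = -8 - 1 = -9)
f(a) = -3 + (23 + a)/(8*(-5 + a)) (f(a) = -3 + ((a + 23)/(a - 5))/8 = -3 + ((23 + a)/(-5 + a))/8 = -3 + (23 + a)/(8*(-5 + a)))
f(P)*A(-2) = ((143 - 23*(-9))/(8*(-5 - 9)))*(-10 + 5*(-2)) = ((⅛)*(143 + 207)/(-14))*(-10 - 10) = ((⅛)*(-1/14)*350)*(-20) = -25/8*(-20) = 125/2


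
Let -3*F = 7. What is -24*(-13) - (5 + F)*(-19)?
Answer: 1088/3 ≈ 362.67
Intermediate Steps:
F = -7/3 (F = -⅓*7 = -7/3 ≈ -2.3333)
-24*(-13) - (5 + F)*(-19) = -24*(-13) - (5 - 7/3)*(-19) = 312 - 8*(-19)/3 = 312 - 1*(-152/3) = 312 + 152/3 = 1088/3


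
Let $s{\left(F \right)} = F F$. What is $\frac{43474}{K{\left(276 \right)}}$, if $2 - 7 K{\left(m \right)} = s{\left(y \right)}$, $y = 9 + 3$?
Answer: $- \frac{152159}{71} \approx -2143.1$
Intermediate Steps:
$y = 12$
$s{\left(F \right)} = F^{2}$
$K{\left(m \right)} = - \frac{142}{7}$ ($K{\left(m \right)} = \frac{2}{7} - \frac{12^{2}}{7} = \frac{2}{7} - \frac{144}{7} = - \frac{142}{7}$)
$\frac{43474}{K{\left(276 \right)}} = \frac{43474}{- \frac{142}{7}} = 43474 \left(- \frac{7}{142}\right) = - \frac{152159}{71}$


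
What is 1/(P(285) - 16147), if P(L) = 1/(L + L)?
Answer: -570/9203789 ≈ -6.1931e-5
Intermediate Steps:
P(L) = 1/(2*L)
1/(P(285) - 16147) = 1/((½)/285 - 16147) = 1/((½)*(1/285) - 16147) = 1/(1/570 - 16147) = 1/(-9203789/570) = -570/9203789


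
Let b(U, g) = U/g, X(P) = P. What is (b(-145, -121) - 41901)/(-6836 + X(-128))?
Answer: 1267469/210661 ≈ 6.0166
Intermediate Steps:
(b(-145, -121) - 41901)/(-6836 + X(-128)) = (-145/(-121) - 41901)/(-6836 - 128) = (-145*(-1/121) - 41901)/(-6964) = (145/121 - 41901)*(-1/6964) = -5069876/121*(-1/6964) = 1267469/210661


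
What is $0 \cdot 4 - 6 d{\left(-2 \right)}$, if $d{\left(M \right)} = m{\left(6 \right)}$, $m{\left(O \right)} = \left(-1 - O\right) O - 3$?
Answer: $270$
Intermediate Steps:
$m{\left(O \right)} = -3 + O \left(-1 - O\right)$ ($m{\left(O \right)} = O \left(-1 - O\right) - 3 = -3 + O \left(-1 - O\right)$)
$d{\left(M \right)} = -45$ ($d{\left(M \right)} = -3 - 6 - 6^{2} = -3 - 6 - 36 = -45$)
$0 \cdot 4 - 6 d{\left(-2 \right)} = 0 \cdot 4 - -270 = 0 + 270 = 270$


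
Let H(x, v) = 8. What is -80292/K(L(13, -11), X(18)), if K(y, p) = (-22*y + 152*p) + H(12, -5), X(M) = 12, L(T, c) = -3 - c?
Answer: -6691/138 ≈ -48.485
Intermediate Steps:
K(y, p) = 8 - 22*y + 152*p (K(y, p) = (-22*y + 152*p) + 8 = 8 - 22*y + 152*p)
-80292/K(L(13, -11), X(18)) = -80292/(8 - 22*(-3 - 1*(-11)) + 152*12) = -80292/(8 - 22*(-3 + 11) + 1824) = -80292/(8 - 22*8 + 1824) = -80292/(8 - 176 + 1824) = -80292/1656 = -80292*1/1656 = -6691/138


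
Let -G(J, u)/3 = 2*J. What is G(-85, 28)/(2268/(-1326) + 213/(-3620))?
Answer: -136003400/471811 ≈ -288.26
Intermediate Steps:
G(J, u) = -6*J
G(-85, 28)/(2268/(-1326) + 213/(-3620)) = (-6*(-85))/(2268/(-1326) + 213/(-3620)) = 510/(2268*(-1/1326) + 213*(-1/3620)) = 510/(-378/221 - 213/3620) = 510/(-1415433/800020) = 510*(-800020/1415433) = -136003400/471811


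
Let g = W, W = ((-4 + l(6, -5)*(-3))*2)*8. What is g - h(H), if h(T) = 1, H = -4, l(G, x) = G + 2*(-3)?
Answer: -65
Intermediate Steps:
l(G, x) = -6 + G (l(G, x) = G - 6 = -6 + G)
W = -64 (W = ((-4 + (-6 + 6)*(-3))*2)*8 = ((-4 + 0*(-3))*2)*8 = ((-4 + 0)*2)*8 = -4*2*8 = -8*8 = -64)
g = -64
g - h(H) = -64 - 1*1 = -64 - 1 = -65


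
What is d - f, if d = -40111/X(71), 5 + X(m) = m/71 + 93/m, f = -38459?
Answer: 10193550/191 ≈ 53369.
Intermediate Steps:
X(m) = -5 + 93/m + m/71 (X(m) = -5 + (m/71 + 93/m) = -5 + (93/m + m/71) = -5 + 93/m + m/71)
d = 2847881/191 (d = -40111/(-5 + 93/71 + (1/71)*71) = -40111/(-5 + 93*(1/71) + 1) = -40111/(-5 + 93/71 + 1) = -40111/(-191/71) = -40111*(-71/191) = 2847881/191 ≈ 14910.)
d - f = 2847881/191 - 1*(-38459) = 2847881/191 + 38459 = 10193550/191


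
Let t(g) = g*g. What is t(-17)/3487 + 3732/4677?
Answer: 4788379/5436233 ≈ 0.88083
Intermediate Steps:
t(g) = g²
t(-17)/3487 + 3732/4677 = (-17)²/3487 + 3732/4677 = 289*(1/3487) + 3732*(1/4677) = 289/3487 + 1244/1559 = 4788379/5436233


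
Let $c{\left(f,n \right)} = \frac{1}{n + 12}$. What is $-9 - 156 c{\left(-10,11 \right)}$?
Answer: $- \frac{363}{23} \approx -15.783$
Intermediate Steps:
$c{\left(f,n \right)} = \frac{1}{12 + n}$
$-9 - 156 c{\left(-10,11 \right)} = -9 - \frac{156}{12 + 11} = -9 - \frac{156}{23} = - \frac{363}{23}$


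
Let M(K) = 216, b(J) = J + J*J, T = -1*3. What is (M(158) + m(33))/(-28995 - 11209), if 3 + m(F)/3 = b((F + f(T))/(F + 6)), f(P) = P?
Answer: -1551/295412 ≈ -0.0052503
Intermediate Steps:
T = -3
b(J) = J + J²
m(F) = -9 + 3*(1 + (-3 + F)/(6 + F))*(-3 + F)/(6 + F) (m(F) = -9 + 3*(((F - 3)/(F + 6))*(1 + (F - 3)/(F + 6))) = -9 + 3*(((-3 + F)/(6 + F))*(1 + (-3 + F)/(6 + F))) = -9 + 3*((1 + (-3 + F)/(6 + F))*(-3 + F)/(6 + F)) = -9 + 3*(1 + (-3 + F)/(6 + F))*(-3 + F)/(6 + F))
(M(158) + m(33))/(-28995 - 11209) = (216 + 3*(-117 - 1*33² - 39*33)/(36 + 33² + 12*33))/(-28995 - 11209) = (216 + 3*(-117 - 1*1089 - 1287)/(36 + 1089 + 396))/(-40204) = (216 + 3*(-117 - 1089 - 1287)/1521)*(-1/40204) = (216 + 3*(1/1521)*(-2493))*(-1/40204) = (216 - 831/169)*(-1/40204) = (35673/169)*(-1/40204) = -1551/295412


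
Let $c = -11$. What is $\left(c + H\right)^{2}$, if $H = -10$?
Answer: $441$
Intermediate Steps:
$\left(c + H\right)^{2} = \left(-11 - 10\right)^{2} = \left(-21\right)^{2} = 441$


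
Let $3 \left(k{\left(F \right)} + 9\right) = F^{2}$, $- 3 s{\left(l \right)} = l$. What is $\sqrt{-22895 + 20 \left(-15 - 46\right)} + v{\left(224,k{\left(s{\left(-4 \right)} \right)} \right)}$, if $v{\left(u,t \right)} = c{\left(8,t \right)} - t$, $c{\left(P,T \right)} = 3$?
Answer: $\frac{308}{27} + i \sqrt{24115} \approx 11.407 + 155.29 i$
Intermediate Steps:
$s{\left(l \right)} = - \frac{l}{3}$
$k{\left(F \right)} = -9 + \frac{F^{2}}{3}$
$v{\left(u,t \right)} = 3 - t$
$\sqrt{-22895 + 20 \left(-15 - 46\right)} + v{\left(224,k{\left(s{\left(-4 \right)} \right)} \right)} = \sqrt{-22895 + 20 \left(-15 - 46\right)} + \left(3 - \left(-9 + \frac{\left(\left(- \frac{1}{3}\right) \left(-4\right)\right)^{2}}{3}\right)\right) = \sqrt{-22895 + 20 \left(-61\right)} + \left(3 - \left(-9 + \frac{\left(\frac{4}{3}\right)^{2}}{3}\right)\right) = \sqrt{-22895 - 1220} + \left(3 - \left(-9 + \frac{1}{3} \cdot \frac{16}{9}\right)\right) = \sqrt{-24115} + \left(3 - \left(-9 + \frac{16}{27}\right)\right) = i \sqrt{24115} + \left(3 - - \frac{227}{27}\right) = i \sqrt{24115} + \left(3 + \frac{227}{27}\right) = i \sqrt{24115} + \frac{308}{27} = \frac{308}{27} + i \sqrt{24115}$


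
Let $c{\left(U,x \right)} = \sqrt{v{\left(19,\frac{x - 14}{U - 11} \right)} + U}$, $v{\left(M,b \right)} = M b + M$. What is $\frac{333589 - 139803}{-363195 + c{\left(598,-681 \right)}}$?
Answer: $- \frac{41314296380490}{77431526561701} - \frac{193786 \sqrt{204847738}}{77431526561701} \approx -0.5336$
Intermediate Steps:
$v{\left(M,b \right)} = M + M b$
$c{\left(U,x \right)} = \sqrt{19 + U + \frac{19 \left(-14 + x\right)}{-11 + U}}$ ($c{\left(U,x \right)} = \sqrt{19 \left(1 + \frac{x - 14}{U - 11}\right) + U} = \sqrt{19 \left(1 + \frac{-14 + x}{-11 + U}\right) + U} = \sqrt{\left(19 + \frac{19 \left(-14 + x\right)}{-11 + U}\right) + U} = \sqrt{19 + U + \frac{19 \left(-14 + x\right)}{-11 + U}}$)
$\frac{333589 - 139803}{-363195 + c{\left(598,-681 \right)}} = \frac{333589 - 139803}{-363195 + \sqrt{\frac{-475 + 598^{2} + 8 \cdot 598 + 19 \left(-681\right)}{-11 + 598}}} = \frac{193786}{-363195 + \sqrt{\frac{-475 + 357604 + 4784 - 12939}{587}}} = \frac{193786}{-363195 + \sqrt{\frac{1}{587} \cdot 348974}} = \frac{193786}{-363195 + \sqrt{\frac{348974}{587}}} = \frac{193786}{-363195 + \frac{\sqrt{204847738}}{587}}$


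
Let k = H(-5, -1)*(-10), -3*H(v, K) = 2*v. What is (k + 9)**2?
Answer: 5329/9 ≈ 592.11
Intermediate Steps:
H(v, K) = -2*v/3
k = -100/3 (k = -2/3*(-5)*(-10) = (10/3)*(-10) = -100/3 ≈ -33.333)
(k + 9)**2 = (-100/3 + 9)**2 = (-73/3)**2 = 5329/9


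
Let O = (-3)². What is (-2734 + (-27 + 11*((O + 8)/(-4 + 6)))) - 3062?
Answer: -11459/2 ≈ -5729.5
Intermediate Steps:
O = 9
(-2734 + (-27 + 11*((O + 8)/(-4 + 6)))) - 3062 = (-2734 + (-27 + 11*((9 + 8)/(-4 + 6)))) - 3062 = (-2734 + (-27 + 11*(17/2))) - 3062 = (-2734 + (-27 + 187/2)) - 3062 = (-2734 + 133/2) - 3062 = -5335/2 - 3062 = -11459/2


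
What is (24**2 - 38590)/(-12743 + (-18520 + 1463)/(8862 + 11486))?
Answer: 773508872/259311621 ≈ 2.9829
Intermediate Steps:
(24**2 - 38590)/(-12743 + (-18520 + 1463)/(8862 + 11486)) = (576 - 38590)/(-12743 - 17057/20348) = -38014/(-12743 - 17057*1/20348) = -38014/(-12743 - 17057/20348) = -38014/(-259311621/20348) = -38014*(-20348/259311621) = 773508872/259311621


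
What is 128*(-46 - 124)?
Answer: -21760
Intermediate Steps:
128*(-46 - 124) = 128*(-170) = -21760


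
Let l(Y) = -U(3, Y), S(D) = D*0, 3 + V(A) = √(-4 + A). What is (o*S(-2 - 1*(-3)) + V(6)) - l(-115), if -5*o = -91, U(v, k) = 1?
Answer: -2 + √2 ≈ -0.58579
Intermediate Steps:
o = 91/5 (o = -⅕*(-91) = 91/5 ≈ 18.200)
V(A) = -3 + √(-4 + A)
S(D) = 0
l(Y) = -1 (l(Y) = -1*1 = -1)
(o*S(-2 - 1*(-3)) + V(6)) - l(-115) = ((91/5)*0 + (-3 + √(-4 + 6))) - 1*(-1) = (0 + (-3 + √2)) + 1 = (-3 + √2) + 1 = -2 + √2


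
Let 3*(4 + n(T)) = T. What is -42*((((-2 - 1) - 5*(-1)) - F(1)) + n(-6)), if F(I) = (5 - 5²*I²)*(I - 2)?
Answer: 1008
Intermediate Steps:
F(I) = (-2 + I)*(5 - 25*I²) (F(I) = (5 - 25*I²)*(-2 + I) = (-2 + I)*(5 - 25*I²))
n(T) = -4 + T/3
-42*((((-2 - 1) - 5*(-1)) - F(1)) + n(-6)) = -42*((((-2 - 1) - 5*(-1)) - (-10 - 25*1³ + 5*1 + 50*1²)) + (-4 + (⅓)*(-6))) = -42*(((-3 + 5) - (-10 - 25*1 + 5 + 50*1)) + (-4 - 2)) = -42*((2 - (-10 - 25 + 5 + 50)) - 6) = -42*((2 - 1*20) - 6) = -42*((2 - 20) - 6) = -42*(-18 - 6) = -42*(-24) = 1008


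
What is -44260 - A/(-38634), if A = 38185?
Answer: -1709902655/38634 ≈ -44259.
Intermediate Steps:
-44260 - A/(-38634) = -44260 - 38185/(-38634) = -44260 - 38185*(-1)/38634 = -44260 - 1*(-38185/38634) = -44260 + 38185/38634 = -1709902655/38634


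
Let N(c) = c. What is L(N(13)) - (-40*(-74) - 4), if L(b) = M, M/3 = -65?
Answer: -3151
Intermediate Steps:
M = -195 (M = 3*(-65) = -195)
L(b) = -195
L(N(13)) - (-40*(-74) - 4) = -195 - (-40*(-74) - 4) = -195 - (2960 - 4) = -195 - 1*2956 = -195 - 2956 = -3151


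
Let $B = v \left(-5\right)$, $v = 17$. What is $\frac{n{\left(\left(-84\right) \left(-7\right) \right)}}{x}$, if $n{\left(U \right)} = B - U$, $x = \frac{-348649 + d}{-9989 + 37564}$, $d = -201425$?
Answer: $\frac{18557975}{550074} \approx 33.737$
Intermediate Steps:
$x = - \frac{550074}{27575}$ ($x = \frac{-348649 - 201425}{-9989 + 37564} = - \frac{550074}{27575} \approx -19.948$)
$B = -85$ ($B = 17 \left(-5\right) = -85$)
$n{\left(U \right)} = -85 - U$
$\frac{n{\left(\left(-84\right) \left(-7\right) \right)}}{x} = \frac{-85 - \left(-84\right) \left(-7\right)}{- \frac{550074}{27575}} = \left(-85 - 588\right) \left(- \frac{27575}{550074}\right) = \left(-673\right) \left(- \frac{27575}{550074}\right) = \frac{18557975}{550074}$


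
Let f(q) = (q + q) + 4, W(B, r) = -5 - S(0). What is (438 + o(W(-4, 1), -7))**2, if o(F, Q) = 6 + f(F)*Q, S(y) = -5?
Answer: 173056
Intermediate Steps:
W(B, r) = 0 (W(B, r) = -5 - 1*(-5) = -5 + 5 = 0)
f(q) = 4 + 2*q (f(q) = 2*q + 4 = 4 + 2*q)
o(F, Q) = 6 + Q*(4 + 2*F) (o(F, Q) = 6 + (4 + 2*F)*Q = 6 + Q*(4 + 2*F))
(438 + o(W(-4, 1), -7))**2 = (438 + (6 + 2*(-7)*(2 + 0)))**2 = (438 + (6 + 2*(-7)*2))**2 = (438 + (6 - 28))**2 = (438 - 22)**2 = 416**2 = 173056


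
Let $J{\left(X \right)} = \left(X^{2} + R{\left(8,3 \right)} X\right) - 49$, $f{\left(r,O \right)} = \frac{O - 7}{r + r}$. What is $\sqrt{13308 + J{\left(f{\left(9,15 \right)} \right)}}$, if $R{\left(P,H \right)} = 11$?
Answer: $\frac{\sqrt{1074391}}{9} \approx 115.17$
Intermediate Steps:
$f{\left(r,O \right)} = \frac{-7 + O}{2 r}$
$J{\left(X \right)} = -49 + X^{2} + 11 X$ ($J{\left(X \right)} = \left(X^{2} + 11 X\right) - 49 = -49 + X^{2} + 11 X$)
$\sqrt{13308 + J{\left(f{\left(9,15 \right)} \right)}} = \sqrt{13308 + \left(-49 + \left(\frac{-7 + 15}{2 \cdot 9}\right)^{2} + 11 \frac{-7 + 15}{2 \cdot 9}\right)} = \sqrt{13308 + \left(-49 + \left(\frac{1}{2} \cdot \frac{1}{9} \cdot 8\right)^{2} + 11 \cdot \frac{1}{2} \cdot \frac{1}{9} \cdot 8\right)} = \sqrt{13308 + \left(-49 + \left(\frac{4}{9}\right)^{2} + 11 \cdot \frac{4}{9}\right)} = \sqrt{13308 + \left(-49 + \frac{16}{81} + \frac{44}{9}\right)} = \sqrt{13308 - \frac{3557}{81}} = \sqrt{\frac{1074391}{81}} = \frac{\sqrt{1074391}}{9}$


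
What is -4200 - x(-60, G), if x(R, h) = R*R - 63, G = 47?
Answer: -7737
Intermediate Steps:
x(R, h) = -63 + R**2 (x(R, h) = R**2 - 63 = -63 + R**2)
-4200 - x(-60, G) = -4200 - (-63 + (-60)**2) = -4200 - (-63 + 3600) = -4200 - 1*3537 = -4200 - 3537 = -7737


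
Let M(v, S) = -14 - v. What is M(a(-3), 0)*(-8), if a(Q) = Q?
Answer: 88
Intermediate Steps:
M(a(-3), 0)*(-8) = (-14 - 1*(-3))*(-8) = (-14 + 3)*(-8) = -11*(-8) = 88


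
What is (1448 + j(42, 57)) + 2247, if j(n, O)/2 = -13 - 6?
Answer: 3657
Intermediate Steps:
j(n, O) = -38 (j(n, O) = 2*(-13 - 6) = 2*(-19) = -38)
(1448 + j(42, 57)) + 2247 = (1448 - 38) + 2247 = 1410 + 2247 = 3657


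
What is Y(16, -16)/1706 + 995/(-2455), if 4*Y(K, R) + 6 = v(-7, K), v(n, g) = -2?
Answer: -170238/418823 ≈ -0.40647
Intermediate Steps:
Y(K, R) = -2 (Y(K, R) = -3/2 + (1/4)*(-2) = -3/2 - 1/2 = -2)
Y(16, -16)/1706 + 995/(-2455) = -2/1706 + 995/(-2455) = -2*1/1706 + 995*(-1/2455) = -1/853 - 199/491 = -170238/418823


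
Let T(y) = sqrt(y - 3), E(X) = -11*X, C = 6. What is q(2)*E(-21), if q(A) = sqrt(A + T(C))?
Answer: 231*sqrt(2 + sqrt(3)) ≈ 446.26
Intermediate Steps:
T(y) = sqrt(-3 + y)
q(A) = sqrt(A + sqrt(3)) (q(A) = sqrt(A + sqrt(-3 + 6)) = sqrt(A + sqrt(3)))
q(2)*E(-21) = sqrt(2 + sqrt(3))*(-11*(-21)) = sqrt(2 + sqrt(3))*231 = 231*sqrt(2 + sqrt(3))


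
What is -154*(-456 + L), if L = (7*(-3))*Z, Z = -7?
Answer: 47586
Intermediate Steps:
L = 147 (L = (7*(-3))*(-7) = -21*(-7) = 147)
-154*(-456 + L) = -154*(-456 + 147) = -154*(-309) = 47586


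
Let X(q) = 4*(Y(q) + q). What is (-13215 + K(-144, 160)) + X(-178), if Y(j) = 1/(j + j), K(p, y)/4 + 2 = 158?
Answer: -1183968/89 ≈ -13303.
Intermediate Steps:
K(p, y) = 624 (K(p, y) = -8 + 4*158 = -8 + 632 = 624)
Y(j) = 1/(2*j)
X(q) = 2/q + 4*q (X(q) = 4*(1/(2*q) + q) = 4*(q + 1/(2*q)) = 2/q + 4*q)
(-13215 + K(-144, 160)) + X(-178) = (-13215 + 624) + (2/(-178) + 4*(-178)) = -12591 + (2*(-1/178) - 712) = -12591 + (-1/89 - 712) = -12591 - 63369/89 = -1183968/89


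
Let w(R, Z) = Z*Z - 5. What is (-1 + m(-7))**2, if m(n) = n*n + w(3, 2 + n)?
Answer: 4624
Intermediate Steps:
w(R, Z) = -5 + Z**2 (w(R, Z) = Z**2 - 5 = -5 + Z**2)
m(n) = -5 + n**2 + (2 + n)**2 (m(n) = n*n + (-5 + (2 + n)**2) = n**2 + (-5 + (2 + n)**2) = -5 + n**2 + (2 + n)**2)
(-1 + m(-7))**2 = (-1 + (-5 + (-7)**2 + (2 - 7)**2))**2 = (-1 + (-5 + 49 + (-5)**2))**2 = (-1 + (-5 + 49 + 25))**2 = (-1 + 69)**2 = 68**2 = 4624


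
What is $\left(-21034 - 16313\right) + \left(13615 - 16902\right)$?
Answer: $-40634$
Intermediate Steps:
$\left(-21034 - 16313\right) + \left(13615 - 16902\right) = -37347 - 3287 = -40634$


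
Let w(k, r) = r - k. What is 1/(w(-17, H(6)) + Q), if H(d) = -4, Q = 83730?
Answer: 1/83743 ≈ 1.1941e-5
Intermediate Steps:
1/(w(-17, H(6)) + Q) = 1/((-4 - 1*(-17)) + 83730) = 1/((-4 + 17) + 83730) = 1/(13 + 83730) = 1/83743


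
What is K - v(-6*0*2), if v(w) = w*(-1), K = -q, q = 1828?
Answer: -1828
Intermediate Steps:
K = -1828 (K = -1*1828 = -1828)
v(w) = -w
K - v(-6*0*2) = -1828 - (-1)*-6*0*2 = -1828 - (-1)*0*2 = -1828 - (-1)*0 = -1828 - 1*0 = -1828 + 0 = -1828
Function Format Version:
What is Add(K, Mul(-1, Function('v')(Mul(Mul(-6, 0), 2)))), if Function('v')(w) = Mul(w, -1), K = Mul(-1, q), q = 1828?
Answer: -1828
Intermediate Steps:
K = -1828 (K = Mul(-1, 1828) = -1828)
Function('v')(w) = Mul(-1, w)
Add(K, Mul(-1, Function('v')(Mul(Mul(-6, 0), 2)))) = Add(-1828, Mul(-1, Mul(-1, Mul(Mul(-6, 0), 2)))) = Add(-1828, Mul(-1, Mul(-1, Mul(0, 2)))) = Add(-1828, Mul(-1, Mul(-1, 0))) = Add(-1828, Mul(-1, 0)) = Add(-1828, 0) = -1828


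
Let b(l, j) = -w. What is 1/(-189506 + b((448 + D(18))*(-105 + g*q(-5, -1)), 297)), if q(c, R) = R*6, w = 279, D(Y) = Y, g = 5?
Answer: -1/189785 ≈ -5.2691e-6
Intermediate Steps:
q(c, R) = 6*R
b(l, j) = -279 (b(l, j) = -1*279 = -279)
1/(-189506 + b((448 + D(18))*(-105 + g*q(-5, -1)), 297)) = 1/(-189506 - 279) = 1/(-189785) = -1/189785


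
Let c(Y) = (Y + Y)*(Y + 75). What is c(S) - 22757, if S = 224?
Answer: 111195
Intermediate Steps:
c(Y) = 2*Y*(75 + Y) (c(Y) = (2*Y)*(75 + Y) = 2*Y*(75 + Y))
c(S) - 22757 = 2*224*(75 + 224) - 22757 = 2*224*299 - 22757 = 133952 - 22757 = 111195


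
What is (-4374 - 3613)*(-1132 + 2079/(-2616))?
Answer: 7889534639/872 ≈ 9.0476e+6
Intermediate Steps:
(-4374 - 3613)*(-1132 + 2079/(-2616)) = -7987*(-1132 + 2079*(-1/2616)) = -7987*(-1132 - 693/872) = -7987*(-987797/872) = 7889534639/872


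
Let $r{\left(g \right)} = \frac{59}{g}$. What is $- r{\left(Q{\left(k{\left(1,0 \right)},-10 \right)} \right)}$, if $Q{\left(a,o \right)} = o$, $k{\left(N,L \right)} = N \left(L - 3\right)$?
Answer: $\frac{59}{10} \approx 5.9$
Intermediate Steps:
$k{\left(N,L \right)} = N \left(-3 + L\right)$
$- r{\left(Q{\left(k{\left(1,0 \right)},-10 \right)} \right)} = - \frac{59}{-10} = - \frac{59 \left(-1\right)}{10} = \left(-1\right) \left(- \frac{59}{10}\right) = \frac{59}{10}$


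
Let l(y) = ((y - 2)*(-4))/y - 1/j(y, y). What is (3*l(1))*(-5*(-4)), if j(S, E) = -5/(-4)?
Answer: 192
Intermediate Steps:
j(S, E) = 5/4 (j(S, E) = -5*(-1/4) = 5/4)
l(y) = -4/5 + (8 - 4*y)/y (l(y) = ((y - 2)*(-4))/y - 1/5/4 = ((-2 + y)*(-4))/y - 1*4/5 = (8 - 4*y)/y - 4/5 = -4/5 + (8 - 4*y)/y)
(3*l(1))*(-5*(-4)) = (3*(-24/5 + 8/1))*(-5*(-4)) = (3*(-24/5 + 8*1))*20 = (3*(-24/5 + 8))*20 = (3*(16/5))*20 = (48/5)*20 = 192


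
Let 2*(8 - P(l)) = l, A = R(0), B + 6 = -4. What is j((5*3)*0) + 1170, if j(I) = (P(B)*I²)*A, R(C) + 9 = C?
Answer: 1170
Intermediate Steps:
R(C) = -9 + C
B = -10 (B = -6 - 4 = -10)
A = -9 (A = -9 + 0 = -9)
P(l) = 8 - l/2
j(I) = -117*I² (j(I) = ((8 - ½*(-10))*I²)*(-9) = ((8 + 5)*I²)*(-9) = (13*I²)*(-9) = -117*I²)
j((5*3)*0) + 1170 = -117*((5*3)*0)² + 1170 = -117*(15*0)² + 1170 = -117*0² + 1170 = -117*0 + 1170 = 0 + 1170 = 1170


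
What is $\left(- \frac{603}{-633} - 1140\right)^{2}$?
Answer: $\frac{57762834921}{44521} \approx 1.2974 \cdot 10^{6}$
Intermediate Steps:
$\left(- \frac{603}{-633} - 1140\right)^{2} = \left(\left(-603\right) \left(- \frac{1}{633}\right) - 1140\right)^{2} = \left(\frac{201}{211} - 1140\right)^{2} = \left(- \frac{240339}{211}\right)^{2} = \frac{57762834921}{44521}$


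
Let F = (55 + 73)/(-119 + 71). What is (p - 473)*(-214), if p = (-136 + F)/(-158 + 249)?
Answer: 2132510/21 ≈ 1.0155e+5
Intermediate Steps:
F = -8/3 (F = 128/(-48) = 128*(-1/48) = -8/3 ≈ -2.6667)
p = -32/21 (p = (-136 - 8/3)/(-158 + 249) = -416/3/91 = -416/3*1/91 = -32/21 ≈ -1.5238)
(p - 473)*(-214) = (-32/21 - 473)*(-214) = -9965/21*(-214) = 2132510/21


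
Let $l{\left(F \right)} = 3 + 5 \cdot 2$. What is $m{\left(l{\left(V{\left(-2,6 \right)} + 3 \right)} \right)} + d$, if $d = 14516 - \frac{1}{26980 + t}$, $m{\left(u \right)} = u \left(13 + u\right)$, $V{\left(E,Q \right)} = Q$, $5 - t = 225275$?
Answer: $\frac{2945399661}{198290} \approx 14854.0$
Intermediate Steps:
$t = -225270$ ($t = 5 - 225275 = -225270$)
$l{\left(F \right)} = 13$ ($l{\left(F \right)} = 3 + 10 = 13$)
$d = \frac{2878377641}{198290}$ ($d = 14516 - \frac{1}{26980 - 225270} = 14516 - \frac{1}{-198290} = 14516 - - \frac{1}{198290} = 14516 + \frac{1}{198290} = \frac{2878377641}{198290} \approx 14516.0$)
$m{\left(l{\left(V{\left(-2,6 \right)} + 3 \right)} \right)} + d = 13 \left(13 + 13\right) + \frac{2878377641}{198290} = 13 \cdot 26 + \frac{2878377641}{198290} = 338 + \frac{2878377641}{198290} = \frac{2945399661}{198290}$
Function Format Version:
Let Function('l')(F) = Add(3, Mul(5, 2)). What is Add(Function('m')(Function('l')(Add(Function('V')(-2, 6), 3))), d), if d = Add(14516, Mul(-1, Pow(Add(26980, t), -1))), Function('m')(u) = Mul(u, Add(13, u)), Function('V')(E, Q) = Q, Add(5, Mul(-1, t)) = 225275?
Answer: Rational(2945399661, 198290) ≈ 14854.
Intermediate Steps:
t = -225270 (t = Add(5, Mul(-1, 225275)) = Add(5, -225275) = -225270)
Function('l')(F) = 13 (Function('l')(F) = Add(3, 10) = 13)
d = Rational(2878377641, 198290) (d = Add(14516, Mul(-1, Pow(Add(26980, -225270), -1))) = Add(14516, Mul(-1, Pow(-198290, -1))) = Add(14516, Mul(-1, Rational(-1, 198290))) = Add(14516, Rational(1, 198290)) = Rational(2878377641, 198290) ≈ 14516.)
Add(Function('m')(Function('l')(Add(Function('V')(-2, 6), 3))), d) = Add(Mul(13, Add(13, 13)), Rational(2878377641, 198290)) = Add(Mul(13, 26), Rational(2878377641, 198290)) = Add(338, Rational(2878377641, 198290)) = Rational(2945399661, 198290)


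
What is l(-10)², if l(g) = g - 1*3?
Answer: 169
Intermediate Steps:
l(g) = -3 + g (l(g) = g - 3 = -3 + g)
l(-10)² = (-3 - 10)² = (-13)² = 169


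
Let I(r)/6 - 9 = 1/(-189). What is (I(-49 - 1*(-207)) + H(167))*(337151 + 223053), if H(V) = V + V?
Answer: 13692506168/63 ≈ 2.1734e+8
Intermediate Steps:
H(V) = 2*V
I(r) = 3400/63 (I(r) = 54 + 6/(-189) = 54 + 6*(-1/189) = 54 - 2/63 = 3400/63)
(I(-49 - 1*(-207)) + H(167))*(337151 + 223053) = (3400/63 + 2*167)*(337151 + 223053) = (3400/63 + 334)*560204 = (24442/63)*560204 = 13692506168/63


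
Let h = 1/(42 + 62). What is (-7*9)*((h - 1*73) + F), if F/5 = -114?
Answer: 4212873/104 ≈ 40508.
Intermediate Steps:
F = -570 (F = 5*(-114) = -570)
h = 1/104 ≈ 0.0096154
(-7*9)*((h - 1*73) + F) = (-7*9)*((1/104 - 1*73) - 570) = -63*((1/104 - 73) - 570) = -63*(-7591/104 - 570) = -63*(-66871/104) = 4212873/104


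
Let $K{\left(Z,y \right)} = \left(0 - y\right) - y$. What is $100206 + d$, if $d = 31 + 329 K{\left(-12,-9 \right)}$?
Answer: $106159$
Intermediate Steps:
$K{\left(Z,y \right)} = - 2 y$ ($K{\left(Z,y \right)} = - y - y = - 2 y$)
$d = 5953$ ($d = 31 + 329 \left(\left(-2\right) \left(-9\right)\right) = 31 + 329 \cdot 18 = 31 + 5922 = 5953$)
$100206 + d = 100206 + 5953 = 106159$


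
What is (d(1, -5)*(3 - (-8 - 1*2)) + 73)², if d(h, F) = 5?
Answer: 19044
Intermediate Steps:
(d(1, -5)*(3 - (-8 - 1*2)) + 73)² = (5*(3 - (-8 - 1*2)) + 73)² = (5*(3 - (-8 - 2)) + 73)² = (5*(3 - 1*(-10)) + 73)² = (5*(3 + 10) + 73)² = (5*13 + 73)² = (65 + 73)² = 138² = 19044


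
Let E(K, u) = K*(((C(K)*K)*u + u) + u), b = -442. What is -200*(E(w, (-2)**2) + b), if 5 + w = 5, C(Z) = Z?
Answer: 88400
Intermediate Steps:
w = 0 (w = -5 + 5 = 0)
E(K, u) = K*(2*u + u*K**2) (E(K, u) = K*(((K*K)*u + u) + u) = K*((K**2*u + u) + u) = K*((u*K**2 + u) + u) = K*((u + u*K**2) + u) = K*(2*u + u*K**2))
-200*(E(w, (-2)**2) + b) = -200*(0*(-2)**2*(2 + 0**2) - 442) = -200*(0*4*(2 + 0) - 442) = -200*(0*4*2 - 442) = -200*(0 - 442) = -200*(-442) = 88400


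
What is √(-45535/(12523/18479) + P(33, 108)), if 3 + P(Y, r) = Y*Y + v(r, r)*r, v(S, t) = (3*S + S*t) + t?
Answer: √3969485637379/1789 ≈ 1113.7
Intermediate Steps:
v(S, t) = t + 3*S + S*t
P(Y, r) = -3 + Y² + r*(r² + 4*r) (P(Y, r) = -3 + (Y*Y + (r + 3*r + r*r)*r) = -3 + (Y² + (r + 3*r + r²)*r) = -3 + (Y² + (r² + 4*r)*r) = -3 + (Y² + r*(r² + 4*r)) = -3 + Y² + r*(r² + 4*r))
√(-45535/(12523/18479) + P(33, 108)) = √(-45535/(12523/18479) + (-3 + 33² + 108²*(4 + 108))) = √(-45535/(12523*(1/18479)) + (-3 + 1089 + 11664*112)) = √(-45535/12523/18479 + (-3 + 1089 + 1306368)) = √(-45535*18479/12523 + 1307454) = √(-120205895/1789 + 1307454) = √(2218829311/1789) = √3969485637379/1789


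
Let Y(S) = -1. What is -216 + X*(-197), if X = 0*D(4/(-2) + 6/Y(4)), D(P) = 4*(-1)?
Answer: -216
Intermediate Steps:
D(P) = -4
X = 0 (X = 0*(-4) = 0)
-216 + X*(-197) = -216 + 0*(-197) = -216 + 0 = -216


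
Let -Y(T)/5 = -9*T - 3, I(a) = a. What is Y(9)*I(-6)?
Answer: -2520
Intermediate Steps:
Y(T) = 15 + 45*T (Y(T) = -5*(-9*T - 3) = -5*(-3 - 9*T) = 15 + 45*T)
Y(9)*I(-6) = (15 + 45*9)*(-6) = (15 + 405)*(-6) = 420*(-6) = -2520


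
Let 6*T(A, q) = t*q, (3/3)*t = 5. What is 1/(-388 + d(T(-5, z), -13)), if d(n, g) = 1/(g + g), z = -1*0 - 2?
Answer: -26/10089 ≈ -0.0025771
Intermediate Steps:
t = 5
z = -2 (z = 0 - 2 = -2)
T(A, q) = 5*q/6 (T(A, q) = (5*q)/6 = 5*q/6)
d(n, g) = 1/(2*g)
1/(-388 + d(T(-5, z), -13)) = 1/(-388 + (½)/(-13)) = 1/(-388 + (½)*(-1/13)) = 1/(-388 - 1/26) = 1/(-10089/26) = -26/10089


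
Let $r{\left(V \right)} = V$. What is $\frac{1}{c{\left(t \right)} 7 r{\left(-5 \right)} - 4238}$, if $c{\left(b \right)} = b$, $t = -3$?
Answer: $- \frac{1}{4133} \approx -0.00024196$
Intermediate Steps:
$\frac{1}{c{\left(t \right)} 7 r{\left(-5 \right)} - 4238} = \frac{1}{\left(-3\right) 7 \left(-5\right) - 4238} = \frac{1}{\left(-21\right) \left(-5\right) - 4238} = \frac{1}{105 - 4238} = \frac{1}{-4133} = - \frac{1}{4133}$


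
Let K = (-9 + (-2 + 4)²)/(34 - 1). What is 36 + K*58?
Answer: 898/33 ≈ 27.212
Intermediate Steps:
K = -5/33 (K = (-9 + 2²)/33 = (-9 + 4)*(1/33) = -5*1/33 = -5/33 ≈ -0.15152)
36 + K*58 = 36 - 5/33*58 = 36 - 290/33 = 898/33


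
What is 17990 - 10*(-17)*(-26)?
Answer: 13570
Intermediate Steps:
17990 - 10*(-17)*(-26) = 17990 - (-170)*(-26) = 17990 - 1*4420 = 17990 - 4420 = 13570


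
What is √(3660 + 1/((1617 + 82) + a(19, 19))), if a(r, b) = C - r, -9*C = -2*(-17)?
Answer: √832970005134/15086 ≈ 60.498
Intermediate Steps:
C = -34/9 (C = -(-2)*(-17)/9 = -⅑*34 = -34/9 ≈ -3.7778)
a(r, b) = -34/9 - r
√(3660 + 1/((1617 + 82) + a(19, 19))) = √(3660 + 1/((1617 + 82) + (-34/9 - 1*19))) = √(3660 + 1/(1699 + (-34/9 - 19))) = √(3660 + 1/(1699 - 205/9)) = √(3660 + 1/(15086/9)) = √(3660 + 9/15086) = √(55214769/15086) = √832970005134/15086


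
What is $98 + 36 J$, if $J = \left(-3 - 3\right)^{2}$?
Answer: $1394$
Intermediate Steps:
$J = 36$ ($J = \left(-6\right)^{2} = 36$)
$98 + 36 J = 98 + 36 \cdot 36 = 98 + 1296 = 1394$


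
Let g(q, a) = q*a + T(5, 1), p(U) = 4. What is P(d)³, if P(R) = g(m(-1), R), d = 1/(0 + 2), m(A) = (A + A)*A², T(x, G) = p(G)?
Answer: 27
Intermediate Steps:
T(x, G) = 4
m(A) = 2*A³ (m(A) = (2*A)*A² = 2*A³)
d = ½ (d = 1/2 = ½ ≈ 0.50000)
g(q, a) = 4 + a*q (g(q, a) = q*a + 4 = a*q + 4 = 4 + a*q)
P(R) = 4 - 2*R (P(R) = 4 + R*(2*(-1)³) = 4 + R*(2*(-1)) = 4 + R*(-2) = 4 - 2*R)
P(d)³ = (4 - 2*½)³ = (4 - 1)³ = 3³ = 27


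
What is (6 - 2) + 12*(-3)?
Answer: -32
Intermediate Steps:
(6 - 2) + 12*(-3) = 4 - 36 = -32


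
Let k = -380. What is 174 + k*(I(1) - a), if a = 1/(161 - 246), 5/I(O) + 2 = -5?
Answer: 52474/119 ≈ 440.96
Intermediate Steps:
I(O) = -5/7 (I(O) = 5/(-2 - 5) = 5/(-7) = 5*(-1/7) = -5/7)
a = -1/85 (a = 1/(-85) = -1/85 ≈ -0.011765)
174 + k*(I(1) - a) = 174 - 380*(-5/7 - 1*(-1/85)) = 174 - 380*(-5/7 + 1/85) = 174 - 380*(-418/595) = 174 + 31768/119 = 52474/119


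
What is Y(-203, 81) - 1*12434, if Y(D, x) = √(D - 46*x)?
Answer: -12434 + I*√3929 ≈ -12434.0 + 62.682*I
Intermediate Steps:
Y(-203, 81) - 1*12434 = √(-203 - 46*81) - 1*12434 = √(-203 - 3726) - 12434 = √(-3929) - 12434 = I*√3929 - 12434 = -12434 + I*√3929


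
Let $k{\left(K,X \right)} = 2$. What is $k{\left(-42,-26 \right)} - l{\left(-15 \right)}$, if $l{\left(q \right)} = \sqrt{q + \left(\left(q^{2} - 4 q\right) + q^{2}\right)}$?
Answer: $2 - 3 \sqrt{55} \approx -20.249$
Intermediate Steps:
$l{\left(q \right)} = \sqrt{- 3 q + 2 q^{2}}$ ($l{\left(q \right)} = \sqrt{q + \left(- 4 q + 2 q^{2}\right)} = \sqrt{- 3 q + 2 q^{2}}$)
$k{\left(-42,-26 \right)} - l{\left(-15 \right)} = 2 - \sqrt{- 15 \left(-3 + 2 \left(-15\right)\right)} = 2 - \sqrt{- 15 \left(-3 - 30\right)} = 2 - \sqrt{\left(-15\right) \left(-33\right)} = 2 - \sqrt{495} = 2 - 3 \sqrt{55}$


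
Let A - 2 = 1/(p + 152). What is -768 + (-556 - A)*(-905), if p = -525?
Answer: 188073901/373 ≈ 5.0422e+5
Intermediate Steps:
A = 745/373 (A = 2 + 1/(-525 + 152) = 2 + 1/(-373) = 2 - 1/373 = 745/373 ≈ 1.9973)
-768 + (-556 - A)*(-905) = -768 + (-556 - 1*745/373)*(-905) = -768 + (-556 - 745/373)*(-905) = -768 - 208133/373*(-905) = -768 + 188360365/373 = 188073901/373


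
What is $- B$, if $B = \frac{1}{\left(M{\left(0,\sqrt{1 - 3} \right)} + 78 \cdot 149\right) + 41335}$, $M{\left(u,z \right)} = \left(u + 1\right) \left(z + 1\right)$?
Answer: $\frac{i}{\sqrt{2} - 52958 i} \approx -1.8883 \cdot 10^{-5} + 5.0426 \cdot 10^{-10} i$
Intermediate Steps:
$M{\left(u,z \right)} = \left(1 + u\right) \left(1 + z\right)$
$B = \frac{1}{52958 + i \sqrt{2}}$ ($B = \frac{1}{\left(\left(1 + 0 + \sqrt{1 - 3} + 0 \sqrt{1 - 3}\right) + 78 \cdot 149\right) + 41335} = \frac{1}{\left(\left(1 + 0 + \sqrt{-2} + 0 \sqrt{-2}\right) + 11622\right) + 41335} = \frac{1}{\left(\left(1 + 0 + i \sqrt{2} + 0 i \sqrt{2}\right) + 11622\right) + 41335} = \frac{1}{\left(\left(1 + 0 + i \sqrt{2} + 0\right) + 11622\right) + 41335} = \frac{1}{\left(\left(1 + i \sqrt{2}\right) + 11622\right) + 41335} = \frac{1}{\left(11623 + i \sqrt{2}\right) + 41335} = \frac{1}{52958 + i \sqrt{2}} \approx 1.8883 \cdot 10^{-5} - 5.0 \cdot 10^{-10} i$)
$- B = - (\frac{26479}{1402274883} - \frac{i \sqrt{2}}{2804549766}) = - \frac{26479}{1402274883} + \frac{i \sqrt{2}}{2804549766}$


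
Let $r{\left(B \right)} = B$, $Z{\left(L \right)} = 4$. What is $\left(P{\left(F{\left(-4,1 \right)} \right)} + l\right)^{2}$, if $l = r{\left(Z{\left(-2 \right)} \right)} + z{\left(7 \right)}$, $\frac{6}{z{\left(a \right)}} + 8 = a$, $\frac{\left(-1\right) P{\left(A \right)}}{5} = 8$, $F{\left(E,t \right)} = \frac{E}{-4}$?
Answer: $1764$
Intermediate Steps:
$F{\left(E,t \right)} = - \frac{E}{4}$ ($F{\left(E,t \right)} = E \left(- \frac{1}{4}\right) = - \frac{E}{4}$)
$P{\left(A \right)} = -40$ ($P{\left(A \right)} = \left(-5\right) 8 = -40$)
$z{\left(a \right)} = \frac{6}{-8 + a}$
$l = -2$ ($l = 4 + \frac{6}{-8 + 7} = 4 + \frac{6}{-1} = 4 + 6 \left(-1\right) = 4 - 6 = -2$)
$\left(P{\left(F{\left(-4,1 \right)} \right)} + l\right)^{2} = \left(-40 - 2\right)^{2} = \left(-42\right)^{2} = 1764$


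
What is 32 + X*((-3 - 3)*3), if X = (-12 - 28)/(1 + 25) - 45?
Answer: 11306/13 ≈ 869.69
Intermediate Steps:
X = -605/13 (X = -40/26 - 45 = -40*1/26 - 45 = -20/13 - 45 = -605/13 ≈ -46.538)
32 + X*((-3 - 3)*3) = 32 - 605*(-3 - 3)*3/13 = 32 - (-3630)*3/13 = 32 - 605/13*(-18) = 32 + 10890/13 = 11306/13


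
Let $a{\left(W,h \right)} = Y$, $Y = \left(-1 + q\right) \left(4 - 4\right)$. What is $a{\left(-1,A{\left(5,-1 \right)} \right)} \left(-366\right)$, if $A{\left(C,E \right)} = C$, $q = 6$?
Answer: $0$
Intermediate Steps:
$Y = 0$ ($Y = \left(-1 + 6\right) \left(4 - 4\right) = 5 \cdot 0 = 0$)
$a{\left(W,h \right)} = 0$
$a{\left(-1,A{\left(5,-1 \right)} \right)} \left(-366\right) = 0 \left(-366\right) = 0$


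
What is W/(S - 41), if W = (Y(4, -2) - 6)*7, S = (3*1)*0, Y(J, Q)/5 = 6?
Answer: -168/41 ≈ -4.0976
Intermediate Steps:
Y(J, Q) = 30 (Y(J, Q) = 5*6 = 30)
S = 0 (S = 3*0 = 0)
W = 168 (W = (30 - 6)*7 = 24*7 = 168)
W/(S - 41) = 168/(0 - 41) = 168/(-41) = 168*(-1/41) = -168/41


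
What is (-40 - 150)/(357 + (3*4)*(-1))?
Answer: -38/69 ≈ -0.55072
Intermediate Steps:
(-40 - 150)/(357 + (3*4)*(-1)) = -190/(357 + 12*(-1)) = -190/(357 - 12) = -190/345 = -190*1/345 = -38/69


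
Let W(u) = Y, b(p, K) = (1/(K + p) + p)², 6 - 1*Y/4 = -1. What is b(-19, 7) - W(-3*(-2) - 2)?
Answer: 48409/144 ≈ 336.17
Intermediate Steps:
Y = 28 (Y = 24 - 4*(-1) = 24 + 4 = 28)
b(p, K) = (p + 1/(K + p))²
W(u) = 28
b(-19, 7) - W(-3*(-2) - 2) = (1 + (-19)² + 7*(-19))²/(7 - 19)² - 1*28 = (1 + 361 - 133)²/(-12)² - 28 = (1/144)*229² - 28 = (1/144)*52441 - 28 = 52441/144 - 28 = 48409/144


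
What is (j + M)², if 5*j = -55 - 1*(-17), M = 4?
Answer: 324/25 ≈ 12.960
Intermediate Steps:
j = -38/5 (j = (-55 - 1*(-17))/5 = (-55 + 17)/5 = (⅕)*(-38) = -38/5 ≈ -7.6000)
(j + M)² = (-38/5 + 4)² = (-18/5)² = 324/25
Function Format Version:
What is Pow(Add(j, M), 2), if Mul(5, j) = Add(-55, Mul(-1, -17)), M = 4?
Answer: Rational(324, 25) ≈ 12.960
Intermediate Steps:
j = Rational(-38, 5) (j = Mul(Rational(1, 5), Add(-55, Mul(-1, -17))) = Mul(Rational(1, 5), Add(-55, 17)) = Mul(Rational(1, 5), -38) = Rational(-38, 5) ≈ -7.6000)
Pow(Add(j, M), 2) = Pow(Add(Rational(-38, 5), 4), 2) = Pow(Rational(-18, 5), 2) = Rational(324, 25)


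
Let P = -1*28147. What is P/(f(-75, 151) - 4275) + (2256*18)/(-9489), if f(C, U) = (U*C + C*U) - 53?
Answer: -39449321/12190202 ≈ -3.2361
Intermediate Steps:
f(C, U) = -53 + 2*C*U (f(C, U) = (C*U + C*U) - 53 = 2*C*U - 53 = -53 + 2*C*U)
P = -28147
P/(f(-75, 151) - 4275) + (2256*18)/(-9489) = -28147/((-53 + 2*(-75)*151) - 4275) + (2256*18)/(-9489) = -28147/((-53 - 22650) - 4275) + 40608*(-1/9489) = -28147/(-22703 - 4275) - 13536/3163 = -28147/(-26978) - 13536/3163 = -28147*(-1/26978) - 13536/3163 = 4021/3854 - 13536/3163 = -39449321/12190202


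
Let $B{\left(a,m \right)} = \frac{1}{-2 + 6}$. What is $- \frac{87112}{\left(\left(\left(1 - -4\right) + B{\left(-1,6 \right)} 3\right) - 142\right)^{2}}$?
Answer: $- \frac{1393792}{297025} \approx -4.6925$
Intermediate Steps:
$B{\left(a,m \right)} = \frac{1}{4}$
$- \frac{87112}{\left(\left(\left(1 - -4\right) + B{\left(-1,6 \right)} 3\right) - 142\right)^{2}} = - \frac{87112}{\left(\left(\left(1 - -4\right) + \frac{1}{4} \cdot 3\right) - 142\right)^{2}} = - \frac{87112}{\left(\left(\left(1 + 4\right) + \frac{3}{4}\right) - 142\right)^{2}} = - \frac{87112}{\left(\left(5 + \frac{3}{4}\right) - 142\right)^{2}} = - \frac{87112}{\left(\frac{23}{4} - 142\right)^{2}} = - \frac{87112}{\left(- \frac{545}{4}\right)^{2}} = - \frac{87112}{\frac{297025}{16}} = \left(-87112\right) \frac{16}{297025} = - \frac{1393792}{297025}$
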